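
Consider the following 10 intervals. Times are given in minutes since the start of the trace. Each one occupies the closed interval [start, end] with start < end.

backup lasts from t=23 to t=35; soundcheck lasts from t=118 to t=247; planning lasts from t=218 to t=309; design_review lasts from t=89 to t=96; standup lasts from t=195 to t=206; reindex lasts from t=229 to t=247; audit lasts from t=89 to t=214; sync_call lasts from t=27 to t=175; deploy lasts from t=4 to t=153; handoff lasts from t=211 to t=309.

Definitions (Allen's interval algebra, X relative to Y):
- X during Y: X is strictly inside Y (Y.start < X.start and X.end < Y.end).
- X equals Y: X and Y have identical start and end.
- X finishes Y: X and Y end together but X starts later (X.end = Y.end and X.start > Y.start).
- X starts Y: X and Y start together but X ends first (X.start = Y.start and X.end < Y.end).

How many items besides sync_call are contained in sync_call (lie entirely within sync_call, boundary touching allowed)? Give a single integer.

Target sync_call = [t=27, t=175].
audit [t=89, t=214] → overlapped-by → no.
backup [t=23, t=35] → overlaps → no.
deploy [t=4, t=153] → overlaps → no.
design_review [t=89, t=96] → during → counts.
handoff [t=211, t=309] → after → no.
planning [t=218, t=309] → after → no.
reindex [t=229, t=247] → after → no.
soundcheck [t=118, t=247] → overlapped-by → no.
standup [t=195, t=206] → after → no.
Total: 1.

1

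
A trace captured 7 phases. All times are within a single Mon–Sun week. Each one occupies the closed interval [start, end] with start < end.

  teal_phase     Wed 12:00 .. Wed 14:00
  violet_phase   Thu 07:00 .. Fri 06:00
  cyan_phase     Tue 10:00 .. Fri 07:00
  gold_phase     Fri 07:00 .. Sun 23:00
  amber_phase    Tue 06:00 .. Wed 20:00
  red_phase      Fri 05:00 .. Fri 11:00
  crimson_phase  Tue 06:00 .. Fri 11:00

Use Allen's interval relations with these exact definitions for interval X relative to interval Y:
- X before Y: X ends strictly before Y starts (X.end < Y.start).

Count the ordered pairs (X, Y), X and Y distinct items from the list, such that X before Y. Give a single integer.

Checking all 42 ordered pairs for relation 'before'; matching pairs in alphabetical order:
(amber_phase, gold_phase): amber_phase before gold_phase ✓
(amber_phase, red_phase): amber_phase before red_phase ✓
(amber_phase, violet_phase): amber_phase before violet_phase ✓
(teal_phase, gold_phase): teal_phase before gold_phase ✓
(teal_phase, red_phase): teal_phase before red_phase ✓
(teal_phase, violet_phase): teal_phase before violet_phase ✓
(violet_phase, gold_phase): violet_phase before gold_phase ✓
Count: 7.

7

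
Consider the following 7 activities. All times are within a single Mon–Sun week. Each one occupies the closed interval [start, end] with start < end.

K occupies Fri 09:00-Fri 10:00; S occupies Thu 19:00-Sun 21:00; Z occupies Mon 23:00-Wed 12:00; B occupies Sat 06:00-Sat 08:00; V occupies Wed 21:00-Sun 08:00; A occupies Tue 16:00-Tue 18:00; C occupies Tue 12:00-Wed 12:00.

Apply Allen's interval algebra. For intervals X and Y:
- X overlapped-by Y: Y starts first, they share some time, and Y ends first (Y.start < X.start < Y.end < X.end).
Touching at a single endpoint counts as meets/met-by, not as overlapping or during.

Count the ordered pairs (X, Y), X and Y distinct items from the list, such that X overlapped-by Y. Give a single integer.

1

Checking all 42 ordered pairs for relation 'overlapped-by'; matching pairs in alphabetical order:
(S, V): S overlapped-by V ✓
Count: 1.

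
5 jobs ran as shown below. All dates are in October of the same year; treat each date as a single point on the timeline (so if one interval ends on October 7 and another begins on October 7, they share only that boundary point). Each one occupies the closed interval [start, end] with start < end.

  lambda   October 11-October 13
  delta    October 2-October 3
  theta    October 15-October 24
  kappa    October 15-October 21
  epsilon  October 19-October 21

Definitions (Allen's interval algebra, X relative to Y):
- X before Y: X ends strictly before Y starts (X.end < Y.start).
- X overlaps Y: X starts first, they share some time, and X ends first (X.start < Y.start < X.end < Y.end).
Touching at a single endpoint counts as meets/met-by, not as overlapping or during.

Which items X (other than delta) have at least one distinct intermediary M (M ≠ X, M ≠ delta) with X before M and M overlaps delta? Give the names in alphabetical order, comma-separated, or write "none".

Target delta = [October 2, October 3].
Intermediaries M with M overlaps delta: none.
Union: none.

none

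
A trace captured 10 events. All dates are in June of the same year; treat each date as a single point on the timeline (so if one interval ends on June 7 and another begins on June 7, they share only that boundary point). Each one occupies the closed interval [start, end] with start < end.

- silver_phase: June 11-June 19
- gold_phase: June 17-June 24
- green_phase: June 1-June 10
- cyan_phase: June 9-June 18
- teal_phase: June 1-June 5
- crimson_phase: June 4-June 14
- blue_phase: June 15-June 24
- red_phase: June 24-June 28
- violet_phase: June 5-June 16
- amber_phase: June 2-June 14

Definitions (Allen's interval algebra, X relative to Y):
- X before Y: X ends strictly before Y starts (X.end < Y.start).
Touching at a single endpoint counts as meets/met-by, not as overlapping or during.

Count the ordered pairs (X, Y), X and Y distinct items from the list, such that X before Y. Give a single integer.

19

Checking all 90 ordered pairs for relation 'before'; matching pairs in alphabetical order:
(amber_phase, blue_phase): amber_phase before blue_phase ✓
(amber_phase, gold_phase): amber_phase before gold_phase ✓
(amber_phase, red_phase): amber_phase before red_phase ✓
(crimson_phase, blue_phase): crimson_phase before blue_phase ✓
(crimson_phase, gold_phase): crimson_phase before gold_phase ✓
(crimson_phase, red_phase): crimson_phase before red_phase ✓
(cyan_phase, red_phase): cyan_phase before red_phase ✓
(green_phase, blue_phase): green_phase before blue_phase ✓
(green_phase, gold_phase): green_phase before gold_phase ✓
(green_phase, red_phase): green_phase before red_phase ✓
(green_phase, silver_phase): green_phase before silver_phase ✓
(silver_phase, red_phase): silver_phase before red_phase ✓
(teal_phase, blue_phase): teal_phase before blue_phase ✓
(teal_phase, cyan_phase): teal_phase before cyan_phase ✓
(teal_phase, gold_phase): teal_phase before gold_phase ✓
(teal_phase, red_phase): teal_phase before red_phase ✓
(teal_phase, silver_phase): teal_phase before silver_phase ✓
(violet_phase, gold_phase): violet_phase before gold_phase ✓
(violet_phase, red_phase): violet_phase before red_phase ✓
Count: 19.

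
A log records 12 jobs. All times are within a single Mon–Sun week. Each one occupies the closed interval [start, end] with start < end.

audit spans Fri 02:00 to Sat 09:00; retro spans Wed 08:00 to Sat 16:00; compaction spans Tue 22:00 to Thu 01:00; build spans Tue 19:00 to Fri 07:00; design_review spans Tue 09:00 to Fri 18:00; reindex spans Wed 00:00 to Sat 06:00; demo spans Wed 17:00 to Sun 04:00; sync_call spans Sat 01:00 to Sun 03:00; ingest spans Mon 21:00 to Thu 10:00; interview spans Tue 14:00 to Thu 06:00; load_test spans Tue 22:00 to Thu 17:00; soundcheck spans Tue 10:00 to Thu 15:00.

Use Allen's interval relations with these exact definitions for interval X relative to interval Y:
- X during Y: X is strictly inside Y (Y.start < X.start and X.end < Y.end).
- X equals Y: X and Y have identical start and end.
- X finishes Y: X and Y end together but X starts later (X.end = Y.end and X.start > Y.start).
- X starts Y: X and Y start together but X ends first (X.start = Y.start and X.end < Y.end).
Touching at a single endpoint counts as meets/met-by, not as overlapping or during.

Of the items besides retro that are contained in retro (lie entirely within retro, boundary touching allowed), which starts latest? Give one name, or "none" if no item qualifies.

audit

Target retro = [Wed 08:00, Sat 16:00].
audit [Fri 02:00, Sat 09:00] → during → candidate.
build [Tue 19:00, Fri 07:00] → overlaps → excluded.
compaction [Tue 22:00, Thu 01:00] → overlaps → excluded.
demo [Wed 17:00, Sun 04:00] → overlapped-by → excluded.
design_review [Tue 09:00, Fri 18:00] → overlaps → excluded.
ingest [Mon 21:00, Thu 10:00] → overlaps → excluded.
interview [Tue 14:00, Thu 06:00] → overlaps → excluded.
load_test [Tue 22:00, Thu 17:00] → overlaps → excluded.
reindex [Wed 00:00, Sat 06:00] → overlaps → excluded.
soundcheck [Tue 10:00, Thu 15:00] → overlaps → excluded.
sync_call [Sat 01:00, Sun 03:00] → overlapped-by → excluded.
Among candidates, latest start is Fri 02:00 → audit.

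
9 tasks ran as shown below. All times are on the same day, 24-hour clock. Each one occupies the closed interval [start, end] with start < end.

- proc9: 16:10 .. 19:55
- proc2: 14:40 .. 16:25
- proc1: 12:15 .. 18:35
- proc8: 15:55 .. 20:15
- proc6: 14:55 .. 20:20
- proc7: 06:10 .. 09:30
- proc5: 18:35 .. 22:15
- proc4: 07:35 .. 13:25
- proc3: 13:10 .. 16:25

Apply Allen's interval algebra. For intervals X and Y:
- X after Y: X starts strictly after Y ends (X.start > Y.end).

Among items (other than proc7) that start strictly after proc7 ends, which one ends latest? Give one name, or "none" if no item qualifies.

Target proc7 = [06:10, 09:30].
proc1 [12:15, 18:35] → after → candidate.
proc2 [14:40, 16:25] → after → candidate.
proc3 [13:10, 16:25] → after → candidate.
proc4 [07:35, 13:25] → overlapped-by → excluded.
proc5 [18:35, 22:15] → after → candidate.
proc6 [14:55, 20:20] → after → candidate.
proc8 [15:55, 20:15] → after → candidate.
proc9 [16:10, 19:55] → after → candidate.
Among candidates, latest end is 22:15 → proc5.

proc5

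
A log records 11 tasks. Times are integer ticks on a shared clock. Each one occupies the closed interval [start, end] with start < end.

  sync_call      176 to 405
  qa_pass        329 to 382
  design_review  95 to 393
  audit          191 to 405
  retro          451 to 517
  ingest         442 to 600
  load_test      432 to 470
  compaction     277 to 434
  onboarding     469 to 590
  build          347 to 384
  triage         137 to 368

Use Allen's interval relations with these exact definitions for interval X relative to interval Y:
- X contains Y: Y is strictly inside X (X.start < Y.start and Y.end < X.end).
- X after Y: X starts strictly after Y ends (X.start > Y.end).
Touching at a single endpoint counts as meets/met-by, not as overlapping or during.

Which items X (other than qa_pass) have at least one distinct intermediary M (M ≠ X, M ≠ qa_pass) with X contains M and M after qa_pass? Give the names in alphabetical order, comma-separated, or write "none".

Target qa_pass = [329, 382].
Intermediaries M with M after qa_pass: ingest, load_test, onboarding, retro.
Via ingest — items with X contains ingest: none.
Via load_test — items with X contains load_test: none.
Via onboarding — items with X contains onboarding: ingest.
Via retro — items with X contains retro: ingest.
Union: ingest.

ingest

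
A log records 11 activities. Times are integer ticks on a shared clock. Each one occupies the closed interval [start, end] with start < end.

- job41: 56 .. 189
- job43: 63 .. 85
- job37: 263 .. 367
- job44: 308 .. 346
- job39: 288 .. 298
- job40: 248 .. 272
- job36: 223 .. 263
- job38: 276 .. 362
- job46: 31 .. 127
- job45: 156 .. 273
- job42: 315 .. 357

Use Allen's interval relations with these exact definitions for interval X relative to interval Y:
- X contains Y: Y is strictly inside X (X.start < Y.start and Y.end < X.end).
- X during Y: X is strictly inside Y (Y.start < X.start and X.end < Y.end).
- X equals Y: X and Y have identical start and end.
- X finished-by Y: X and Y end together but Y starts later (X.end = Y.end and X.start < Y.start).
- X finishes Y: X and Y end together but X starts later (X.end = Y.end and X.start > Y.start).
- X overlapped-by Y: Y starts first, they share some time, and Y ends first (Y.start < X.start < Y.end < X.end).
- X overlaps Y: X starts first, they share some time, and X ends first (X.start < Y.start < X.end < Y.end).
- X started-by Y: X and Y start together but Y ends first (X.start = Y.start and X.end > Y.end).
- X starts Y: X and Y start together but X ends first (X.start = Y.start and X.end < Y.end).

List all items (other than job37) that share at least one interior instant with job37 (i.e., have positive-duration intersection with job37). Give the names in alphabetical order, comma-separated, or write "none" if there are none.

Target job37 = [263, 367].
job36 [223, 263] → meets → no.
job38 [276, 362] → during → yes.
job39 [288, 298] → during → yes.
job40 [248, 272] → overlaps → yes.
job41 [56, 189] → before → no.
job42 [315, 357] → during → yes.
job43 [63, 85] → before → no.
job44 [308, 346] → during → yes.
job45 [156, 273] → overlaps → yes.
job46 [31, 127] → before → no.
Result: job38, job39, job40, job42, job44, job45.

job38, job39, job40, job42, job44, job45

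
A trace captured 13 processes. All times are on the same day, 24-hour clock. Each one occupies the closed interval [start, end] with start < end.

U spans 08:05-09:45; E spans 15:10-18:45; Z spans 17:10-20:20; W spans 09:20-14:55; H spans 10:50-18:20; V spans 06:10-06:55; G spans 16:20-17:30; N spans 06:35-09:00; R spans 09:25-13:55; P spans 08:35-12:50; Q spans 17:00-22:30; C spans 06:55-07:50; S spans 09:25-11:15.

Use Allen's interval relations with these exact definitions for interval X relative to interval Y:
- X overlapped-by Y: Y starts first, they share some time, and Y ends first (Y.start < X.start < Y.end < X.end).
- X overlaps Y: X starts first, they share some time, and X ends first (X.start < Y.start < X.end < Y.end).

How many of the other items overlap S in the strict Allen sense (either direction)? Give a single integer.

Target S = [09:25, 11:15].
C [06:55, 07:50] → before → no.
E [15:10, 18:45] → after → no.
G [16:20, 17:30] → after → no.
H [10:50, 18:20] → overlapped-by → counts.
N [06:35, 09:00] → before → no.
P [08:35, 12:50] → contains → no.
Q [17:00, 22:30] → after → no.
R [09:25, 13:55] → started-by → no.
U [08:05, 09:45] → overlaps → counts.
V [06:10, 06:55] → before → no.
W [09:20, 14:55] → contains → no.
Z [17:10, 20:20] → after → no.
Total: 2.

2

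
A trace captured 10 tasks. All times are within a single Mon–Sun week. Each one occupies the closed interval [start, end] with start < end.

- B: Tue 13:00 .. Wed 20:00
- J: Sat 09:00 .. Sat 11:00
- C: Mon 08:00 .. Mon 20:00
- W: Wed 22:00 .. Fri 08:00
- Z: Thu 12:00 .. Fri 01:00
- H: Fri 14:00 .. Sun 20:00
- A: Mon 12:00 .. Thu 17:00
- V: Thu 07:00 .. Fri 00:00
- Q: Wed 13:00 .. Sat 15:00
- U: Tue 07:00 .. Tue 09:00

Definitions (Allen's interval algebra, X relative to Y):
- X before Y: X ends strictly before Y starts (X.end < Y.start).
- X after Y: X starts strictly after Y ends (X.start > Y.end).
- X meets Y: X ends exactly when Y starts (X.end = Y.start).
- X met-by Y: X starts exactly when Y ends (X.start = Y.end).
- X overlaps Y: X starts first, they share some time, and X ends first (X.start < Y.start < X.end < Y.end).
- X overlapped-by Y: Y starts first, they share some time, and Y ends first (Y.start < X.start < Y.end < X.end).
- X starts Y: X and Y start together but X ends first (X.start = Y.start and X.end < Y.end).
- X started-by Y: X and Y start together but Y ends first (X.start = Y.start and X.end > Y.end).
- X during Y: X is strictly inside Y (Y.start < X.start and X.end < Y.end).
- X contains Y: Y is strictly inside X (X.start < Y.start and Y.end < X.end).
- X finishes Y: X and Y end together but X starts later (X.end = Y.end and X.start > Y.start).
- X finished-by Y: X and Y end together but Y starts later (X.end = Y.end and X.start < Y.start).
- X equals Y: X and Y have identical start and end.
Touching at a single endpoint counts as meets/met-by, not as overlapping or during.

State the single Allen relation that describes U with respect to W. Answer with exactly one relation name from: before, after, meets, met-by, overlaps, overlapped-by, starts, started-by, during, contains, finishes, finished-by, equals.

U = [Tue 07:00, Tue 09:00]; W = [Wed 22:00, Fri 08:00].
Compare endpoints: U.start < W.start, U.start < W.end, U.end < W.start, U.end < W.end.
That pattern is 'before'.

before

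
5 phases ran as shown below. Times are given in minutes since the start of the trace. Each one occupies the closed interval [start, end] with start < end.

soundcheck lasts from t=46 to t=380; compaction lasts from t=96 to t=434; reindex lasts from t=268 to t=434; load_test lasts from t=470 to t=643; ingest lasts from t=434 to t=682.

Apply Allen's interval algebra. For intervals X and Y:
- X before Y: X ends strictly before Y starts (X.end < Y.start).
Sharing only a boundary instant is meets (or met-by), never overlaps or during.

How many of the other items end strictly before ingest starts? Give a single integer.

1

Target ingest = [t=434, t=682].
compaction [t=96, t=434] → meets → no.
load_test [t=470, t=643] → during → no.
reindex [t=268, t=434] → meets → no.
soundcheck [t=46, t=380] → before → counts.
Total: 1.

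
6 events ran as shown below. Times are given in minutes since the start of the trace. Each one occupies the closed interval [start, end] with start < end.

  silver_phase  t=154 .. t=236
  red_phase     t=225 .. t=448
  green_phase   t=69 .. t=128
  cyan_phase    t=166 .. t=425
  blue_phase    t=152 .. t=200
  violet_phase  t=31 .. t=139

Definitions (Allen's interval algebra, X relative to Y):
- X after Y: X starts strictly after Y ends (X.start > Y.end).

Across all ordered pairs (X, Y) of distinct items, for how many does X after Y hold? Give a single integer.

9

Checking all 30 ordered pairs for relation 'after'; matching pairs in alphabetical order:
(blue_phase, green_phase): blue_phase after green_phase ✓
(blue_phase, violet_phase): blue_phase after violet_phase ✓
(cyan_phase, green_phase): cyan_phase after green_phase ✓
(cyan_phase, violet_phase): cyan_phase after violet_phase ✓
(red_phase, blue_phase): red_phase after blue_phase ✓
(red_phase, green_phase): red_phase after green_phase ✓
(red_phase, violet_phase): red_phase after violet_phase ✓
(silver_phase, green_phase): silver_phase after green_phase ✓
(silver_phase, violet_phase): silver_phase after violet_phase ✓
Count: 9.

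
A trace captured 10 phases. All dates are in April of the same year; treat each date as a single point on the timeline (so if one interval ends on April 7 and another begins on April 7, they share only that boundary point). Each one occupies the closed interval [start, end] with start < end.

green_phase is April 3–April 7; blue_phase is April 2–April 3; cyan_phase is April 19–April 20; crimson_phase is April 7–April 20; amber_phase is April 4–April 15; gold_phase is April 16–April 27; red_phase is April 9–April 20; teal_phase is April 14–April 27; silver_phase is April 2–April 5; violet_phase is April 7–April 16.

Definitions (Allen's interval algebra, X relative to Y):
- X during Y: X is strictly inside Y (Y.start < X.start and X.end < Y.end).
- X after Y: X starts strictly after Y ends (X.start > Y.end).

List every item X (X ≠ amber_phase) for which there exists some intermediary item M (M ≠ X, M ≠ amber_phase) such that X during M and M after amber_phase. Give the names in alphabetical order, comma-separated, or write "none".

cyan_phase

Target amber_phase = [April 4, April 15].
Intermediaries M with M after amber_phase: cyan_phase, gold_phase.
Via cyan_phase — items with X during cyan_phase: none.
Via gold_phase — items with X during gold_phase: cyan_phase.
Union: cyan_phase.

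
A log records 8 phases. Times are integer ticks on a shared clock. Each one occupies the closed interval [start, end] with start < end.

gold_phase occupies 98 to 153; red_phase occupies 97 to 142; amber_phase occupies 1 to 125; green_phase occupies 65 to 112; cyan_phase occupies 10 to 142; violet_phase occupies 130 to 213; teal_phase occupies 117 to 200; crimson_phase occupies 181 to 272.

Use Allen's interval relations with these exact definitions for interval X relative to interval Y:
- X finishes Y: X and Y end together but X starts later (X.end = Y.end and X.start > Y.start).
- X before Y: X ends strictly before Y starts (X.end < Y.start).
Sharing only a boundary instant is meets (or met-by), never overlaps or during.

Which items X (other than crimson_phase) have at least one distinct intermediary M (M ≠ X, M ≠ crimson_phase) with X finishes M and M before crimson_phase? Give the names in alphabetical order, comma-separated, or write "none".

Target crimson_phase = [181, 272].
Intermediaries M with M before crimson_phase: amber_phase, cyan_phase, gold_phase, green_phase, red_phase.
Via amber_phase — items with X finishes amber_phase: none.
Via cyan_phase — items with X finishes cyan_phase: red_phase.
Via gold_phase — items with X finishes gold_phase: none.
Via green_phase — items with X finishes green_phase: none.
Via red_phase — items with X finishes red_phase: none.
Union: red_phase.

red_phase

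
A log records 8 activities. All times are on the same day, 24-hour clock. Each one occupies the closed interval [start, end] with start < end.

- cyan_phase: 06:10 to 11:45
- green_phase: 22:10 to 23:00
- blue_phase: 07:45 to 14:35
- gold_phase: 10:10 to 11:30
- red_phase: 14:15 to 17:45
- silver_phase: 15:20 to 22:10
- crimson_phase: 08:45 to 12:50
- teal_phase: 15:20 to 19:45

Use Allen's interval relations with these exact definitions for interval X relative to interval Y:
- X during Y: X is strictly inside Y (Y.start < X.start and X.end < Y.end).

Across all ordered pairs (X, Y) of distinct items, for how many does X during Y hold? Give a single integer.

4

Checking all 56 ordered pairs for relation 'during'; matching pairs in alphabetical order:
(crimson_phase, blue_phase): crimson_phase during blue_phase ✓
(gold_phase, blue_phase): gold_phase during blue_phase ✓
(gold_phase, crimson_phase): gold_phase during crimson_phase ✓
(gold_phase, cyan_phase): gold_phase during cyan_phase ✓
Count: 4.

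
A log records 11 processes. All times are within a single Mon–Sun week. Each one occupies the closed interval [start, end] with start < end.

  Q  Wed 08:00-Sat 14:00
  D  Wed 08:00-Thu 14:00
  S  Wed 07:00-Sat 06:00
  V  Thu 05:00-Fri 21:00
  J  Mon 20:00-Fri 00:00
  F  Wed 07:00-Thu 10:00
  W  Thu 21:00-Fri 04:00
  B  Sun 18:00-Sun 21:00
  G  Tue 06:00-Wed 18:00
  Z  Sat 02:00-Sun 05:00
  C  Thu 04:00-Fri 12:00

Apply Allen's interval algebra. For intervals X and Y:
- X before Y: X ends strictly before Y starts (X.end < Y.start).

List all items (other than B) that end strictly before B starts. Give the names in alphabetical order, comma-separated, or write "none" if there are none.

C, D, F, G, J, Q, S, V, W, Z

Target B = [Sun 18:00, Sun 21:00].
C [Thu 04:00, Fri 12:00] → before → yes.
D [Wed 08:00, Thu 14:00] → before → yes.
F [Wed 07:00, Thu 10:00] → before → yes.
G [Tue 06:00, Wed 18:00] → before → yes.
J [Mon 20:00, Fri 00:00] → before → yes.
Q [Wed 08:00, Sat 14:00] → before → yes.
S [Wed 07:00, Sat 06:00] → before → yes.
V [Thu 05:00, Fri 21:00] → before → yes.
W [Thu 21:00, Fri 04:00] → before → yes.
Z [Sat 02:00, Sun 05:00] → before → yes.
Result: C, D, F, G, J, Q, S, V, W, Z.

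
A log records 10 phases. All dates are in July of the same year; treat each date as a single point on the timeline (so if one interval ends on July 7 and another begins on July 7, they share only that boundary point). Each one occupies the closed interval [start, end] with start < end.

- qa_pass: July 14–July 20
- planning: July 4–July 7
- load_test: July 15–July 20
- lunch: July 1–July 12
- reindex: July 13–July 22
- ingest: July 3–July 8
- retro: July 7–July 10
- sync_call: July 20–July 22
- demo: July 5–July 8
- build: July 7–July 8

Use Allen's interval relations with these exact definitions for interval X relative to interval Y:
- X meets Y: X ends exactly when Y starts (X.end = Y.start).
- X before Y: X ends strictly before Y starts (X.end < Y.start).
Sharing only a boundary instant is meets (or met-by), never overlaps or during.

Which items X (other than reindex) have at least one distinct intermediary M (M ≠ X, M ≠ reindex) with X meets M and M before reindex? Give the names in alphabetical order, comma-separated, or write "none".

planning

Target reindex = [July 13, July 22].
Intermediaries M with M before reindex: build, demo, ingest, lunch, planning, retro.
Via build — items with X meets build: planning.
Via demo — items with X meets demo: none.
Via ingest — items with X meets ingest: none.
Via lunch — items with X meets lunch: none.
Via planning — items with X meets planning: none.
Via retro — items with X meets retro: planning.
Union: planning.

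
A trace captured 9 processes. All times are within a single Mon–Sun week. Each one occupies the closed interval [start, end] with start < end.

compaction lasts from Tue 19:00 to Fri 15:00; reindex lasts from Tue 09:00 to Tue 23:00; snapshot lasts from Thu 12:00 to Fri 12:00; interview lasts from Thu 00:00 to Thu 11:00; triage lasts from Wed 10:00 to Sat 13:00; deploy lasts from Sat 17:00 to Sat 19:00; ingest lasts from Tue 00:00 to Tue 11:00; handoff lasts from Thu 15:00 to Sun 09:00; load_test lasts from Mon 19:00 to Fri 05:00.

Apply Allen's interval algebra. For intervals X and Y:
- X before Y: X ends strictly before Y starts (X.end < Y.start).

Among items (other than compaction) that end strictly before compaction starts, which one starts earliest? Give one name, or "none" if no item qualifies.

ingest

Target compaction = [Tue 19:00, Fri 15:00].
deploy [Sat 17:00, Sat 19:00] → after → excluded.
handoff [Thu 15:00, Sun 09:00] → overlapped-by → excluded.
ingest [Tue 00:00, Tue 11:00] → before → candidate.
interview [Thu 00:00, Thu 11:00] → during → excluded.
load_test [Mon 19:00, Fri 05:00] → overlaps → excluded.
reindex [Tue 09:00, Tue 23:00] → overlaps → excluded.
snapshot [Thu 12:00, Fri 12:00] → during → excluded.
triage [Wed 10:00, Sat 13:00] → overlapped-by → excluded.
Among candidates, earliest start is Tue 00:00 → ingest.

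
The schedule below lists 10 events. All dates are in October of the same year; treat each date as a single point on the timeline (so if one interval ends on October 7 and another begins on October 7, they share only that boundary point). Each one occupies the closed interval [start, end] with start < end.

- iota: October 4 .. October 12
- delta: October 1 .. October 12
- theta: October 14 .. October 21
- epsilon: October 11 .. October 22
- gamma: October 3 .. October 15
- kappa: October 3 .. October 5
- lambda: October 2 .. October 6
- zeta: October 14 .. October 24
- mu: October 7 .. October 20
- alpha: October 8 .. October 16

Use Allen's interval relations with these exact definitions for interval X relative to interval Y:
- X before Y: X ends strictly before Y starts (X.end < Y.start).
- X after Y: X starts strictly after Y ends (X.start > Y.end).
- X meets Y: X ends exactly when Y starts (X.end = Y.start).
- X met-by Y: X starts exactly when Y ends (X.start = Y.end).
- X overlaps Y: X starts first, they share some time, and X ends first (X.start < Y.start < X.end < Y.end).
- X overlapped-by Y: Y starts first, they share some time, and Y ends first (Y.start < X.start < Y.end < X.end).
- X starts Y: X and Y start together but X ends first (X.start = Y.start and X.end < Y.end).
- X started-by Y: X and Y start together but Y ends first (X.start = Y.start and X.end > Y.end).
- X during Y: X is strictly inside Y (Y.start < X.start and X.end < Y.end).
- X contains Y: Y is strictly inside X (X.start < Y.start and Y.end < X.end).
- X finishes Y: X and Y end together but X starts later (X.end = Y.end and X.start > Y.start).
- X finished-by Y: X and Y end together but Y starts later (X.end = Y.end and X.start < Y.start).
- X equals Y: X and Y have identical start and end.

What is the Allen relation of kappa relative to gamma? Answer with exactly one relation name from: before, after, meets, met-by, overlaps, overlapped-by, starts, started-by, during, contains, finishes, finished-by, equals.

starts

kappa = [October 3, October 5]; gamma = [October 3, October 15].
Compare endpoints: kappa.start = gamma.start, kappa.start < gamma.end, kappa.end > gamma.start, kappa.end < gamma.end.
That pattern is 'starts'.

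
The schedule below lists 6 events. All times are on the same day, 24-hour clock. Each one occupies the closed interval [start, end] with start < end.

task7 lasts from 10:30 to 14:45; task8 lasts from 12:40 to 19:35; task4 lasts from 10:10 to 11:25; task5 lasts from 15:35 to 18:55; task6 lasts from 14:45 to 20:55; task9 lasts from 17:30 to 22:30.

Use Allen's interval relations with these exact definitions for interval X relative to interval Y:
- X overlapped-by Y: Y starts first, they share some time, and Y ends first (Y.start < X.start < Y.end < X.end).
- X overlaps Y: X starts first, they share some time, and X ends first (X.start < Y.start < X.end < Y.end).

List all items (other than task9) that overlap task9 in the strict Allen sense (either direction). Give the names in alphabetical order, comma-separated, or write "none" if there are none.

Target task9 = [17:30, 22:30].
task4 [10:10, 11:25] → before → no.
task5 [15:35, 18:55] → overlaps → yes.
task6 [14:45, 20:55] → overlaps → yes.
task7 [10:30, 14:45] → before → no.
task8 [12:40, 19:35] → overlaps → yes.
Result: task5, task6, task8.

task5, task6, task8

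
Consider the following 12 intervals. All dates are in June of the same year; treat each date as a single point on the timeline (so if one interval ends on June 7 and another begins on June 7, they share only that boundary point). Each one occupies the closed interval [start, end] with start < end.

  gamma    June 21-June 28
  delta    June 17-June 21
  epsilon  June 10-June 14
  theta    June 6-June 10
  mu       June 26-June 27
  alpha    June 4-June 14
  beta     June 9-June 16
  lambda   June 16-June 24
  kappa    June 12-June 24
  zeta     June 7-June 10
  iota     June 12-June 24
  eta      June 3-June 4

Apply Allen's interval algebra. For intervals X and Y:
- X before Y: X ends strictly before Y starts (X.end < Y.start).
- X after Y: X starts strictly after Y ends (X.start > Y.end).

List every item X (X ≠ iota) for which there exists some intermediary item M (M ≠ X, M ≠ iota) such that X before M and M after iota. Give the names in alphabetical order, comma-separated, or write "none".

Target iota = [June 12, June 24].
Intermediaries M with M after iota: mu.
Via mu — items with X before mu: alpha, beta, delta, epsilon, eta, kappa, lambda, theta, zeta.
Union: alpha, beta, delta, epsilon, eta, kappa, lambda, theta, zeta.

alpha, beta, delta, epsilon, eta, kappa, lambda, theta, zeta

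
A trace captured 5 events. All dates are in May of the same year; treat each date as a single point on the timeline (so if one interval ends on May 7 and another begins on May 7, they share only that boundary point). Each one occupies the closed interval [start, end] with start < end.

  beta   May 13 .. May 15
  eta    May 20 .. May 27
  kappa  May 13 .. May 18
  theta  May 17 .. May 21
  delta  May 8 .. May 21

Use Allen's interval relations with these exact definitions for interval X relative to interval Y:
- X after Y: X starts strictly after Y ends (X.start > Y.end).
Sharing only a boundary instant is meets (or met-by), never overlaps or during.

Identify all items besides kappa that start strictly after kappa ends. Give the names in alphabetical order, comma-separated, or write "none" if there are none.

eta

Target kappa = [May 13, May 18].
beta [May 13, May 15] → starts → no.
delta [May 8, May 21] → contains → no.
eta [May 20, May 27] → after → yes.
theta [May 17, May 21] → overlapped-by → no.
Result: eta.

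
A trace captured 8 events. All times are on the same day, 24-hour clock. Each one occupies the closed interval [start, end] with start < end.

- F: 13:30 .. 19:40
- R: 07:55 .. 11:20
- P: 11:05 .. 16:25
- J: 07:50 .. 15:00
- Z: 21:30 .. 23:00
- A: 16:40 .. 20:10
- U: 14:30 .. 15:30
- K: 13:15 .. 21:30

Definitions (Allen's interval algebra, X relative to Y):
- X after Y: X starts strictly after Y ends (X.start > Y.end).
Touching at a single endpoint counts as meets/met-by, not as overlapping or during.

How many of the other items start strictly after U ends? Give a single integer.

2

Target U = [14:30, 15:30].
A [16:40, 20:10] → after → counts.
F [13:30, 19:40] → contains → no.
J [07:50, 15:00] → overlaps → no.
K [13:15, 21:30] → contains → no.
P [11:05, 16:25] → contains → no.
R [07:55, 11:20] → before → no.
Z [21:30, 23:00] → after → counts.
Total: 2.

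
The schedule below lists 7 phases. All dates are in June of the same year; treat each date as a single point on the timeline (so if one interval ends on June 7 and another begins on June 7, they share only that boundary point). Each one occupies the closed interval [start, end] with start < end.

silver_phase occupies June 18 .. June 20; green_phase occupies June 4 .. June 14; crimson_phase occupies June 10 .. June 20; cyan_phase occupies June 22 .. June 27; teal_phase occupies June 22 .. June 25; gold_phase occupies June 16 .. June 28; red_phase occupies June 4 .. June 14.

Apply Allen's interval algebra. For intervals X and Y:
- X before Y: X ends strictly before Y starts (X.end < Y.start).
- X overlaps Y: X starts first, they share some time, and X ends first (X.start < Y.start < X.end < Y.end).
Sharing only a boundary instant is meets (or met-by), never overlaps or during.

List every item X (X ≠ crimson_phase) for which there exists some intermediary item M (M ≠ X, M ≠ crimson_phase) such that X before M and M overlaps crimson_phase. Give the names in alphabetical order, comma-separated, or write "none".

Target crimson_phase = [June 10, June 20].
Intermediaries M with M overlaps crimson_phase: green_phase, red_phase.
Via green_phase — items with X before green_phase: none.
Via red_phase — items with X before red_phase: none.
Union: none.

none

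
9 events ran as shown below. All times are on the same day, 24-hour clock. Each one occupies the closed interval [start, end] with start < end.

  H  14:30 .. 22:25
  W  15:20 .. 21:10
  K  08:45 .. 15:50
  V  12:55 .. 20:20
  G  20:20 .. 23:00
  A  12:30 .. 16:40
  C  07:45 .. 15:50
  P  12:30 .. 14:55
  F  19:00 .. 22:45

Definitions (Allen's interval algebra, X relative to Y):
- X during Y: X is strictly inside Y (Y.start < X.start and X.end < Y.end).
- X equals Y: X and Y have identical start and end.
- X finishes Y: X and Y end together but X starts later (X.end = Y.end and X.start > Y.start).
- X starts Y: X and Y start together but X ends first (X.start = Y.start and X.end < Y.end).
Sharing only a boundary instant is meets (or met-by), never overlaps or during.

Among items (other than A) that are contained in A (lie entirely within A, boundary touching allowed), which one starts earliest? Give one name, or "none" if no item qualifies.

Target A = [12:30, 16:40].
C [07:45, 15:50] → overlaps → excluded.
F [19:00, 22:45] → after → excluded.
G [20:20, 23:00] → after → excluded.
H [14:30, 22:25] → overlapped-by → excluded.
K [08:45, 15:50] → overlaps → excluded.
P [12:30, 14:55] → starts → candidate.
V [12:55, 20:20] → overlapped-by → excluded.
W [15:20, 21:10] → overlapped-by → excluded.
Among candidates, earliest start is 12:30 → P.

P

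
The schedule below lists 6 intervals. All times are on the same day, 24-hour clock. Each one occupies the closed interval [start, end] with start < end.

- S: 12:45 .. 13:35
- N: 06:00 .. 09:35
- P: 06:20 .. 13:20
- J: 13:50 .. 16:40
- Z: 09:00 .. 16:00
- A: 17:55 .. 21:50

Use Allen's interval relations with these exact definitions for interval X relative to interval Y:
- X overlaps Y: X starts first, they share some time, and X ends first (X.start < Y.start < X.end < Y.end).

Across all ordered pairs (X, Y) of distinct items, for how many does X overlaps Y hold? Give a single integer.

5

Checking all 30 ordered pairs for relation 'overlaps'; matching pairs in alphabetical order:
(N, P): N overlaps P ✓
(N, Z): N overlaps Z ✓
(P, S): P overlaps S ✓
(P, Z): P overlaps Z ✓
(Z, J): Z overlaps J ✓
Count: 5.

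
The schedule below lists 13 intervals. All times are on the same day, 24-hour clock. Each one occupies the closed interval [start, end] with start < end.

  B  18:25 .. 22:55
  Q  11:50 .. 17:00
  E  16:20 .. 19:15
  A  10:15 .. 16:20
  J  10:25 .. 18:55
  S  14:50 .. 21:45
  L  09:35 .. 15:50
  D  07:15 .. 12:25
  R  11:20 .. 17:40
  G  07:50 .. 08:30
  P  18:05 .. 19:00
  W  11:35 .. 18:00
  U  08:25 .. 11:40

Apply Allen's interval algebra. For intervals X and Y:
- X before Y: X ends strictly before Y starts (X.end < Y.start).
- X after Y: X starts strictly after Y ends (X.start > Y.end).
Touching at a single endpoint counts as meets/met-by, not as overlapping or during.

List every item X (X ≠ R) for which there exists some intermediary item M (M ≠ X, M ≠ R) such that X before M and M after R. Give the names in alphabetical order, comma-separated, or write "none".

A, D, G, L, Q, U, W

Target R = [11:20, 17:40].
Intermediaries M with M after R: B, P.
Via B — items with X before B: A, D, G, L, Q, U, W.
Via P — items with X before P: A, D, G, L, Q, U, W.
Union: A, D, G, L, Q, U, W.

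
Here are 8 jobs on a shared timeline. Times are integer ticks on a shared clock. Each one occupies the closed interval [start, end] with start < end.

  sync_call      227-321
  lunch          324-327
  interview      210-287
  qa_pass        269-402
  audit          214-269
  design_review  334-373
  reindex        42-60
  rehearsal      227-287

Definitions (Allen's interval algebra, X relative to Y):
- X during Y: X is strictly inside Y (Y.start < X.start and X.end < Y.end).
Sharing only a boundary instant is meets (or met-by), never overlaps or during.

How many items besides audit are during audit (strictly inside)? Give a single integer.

Target audit = [214, 269].
design_review [334, 373] → after → no.
interview [210, 287] → contains → no.
lunch [324, 327] → after → no.
qa_pass [269, 402] → met-by → no.
rehearsal [227, 287] → overlapped-by → no.
reindex [42, 60] → before → no.
sync_call [227, 321] → overlapped-by → no.
Total: 0.

0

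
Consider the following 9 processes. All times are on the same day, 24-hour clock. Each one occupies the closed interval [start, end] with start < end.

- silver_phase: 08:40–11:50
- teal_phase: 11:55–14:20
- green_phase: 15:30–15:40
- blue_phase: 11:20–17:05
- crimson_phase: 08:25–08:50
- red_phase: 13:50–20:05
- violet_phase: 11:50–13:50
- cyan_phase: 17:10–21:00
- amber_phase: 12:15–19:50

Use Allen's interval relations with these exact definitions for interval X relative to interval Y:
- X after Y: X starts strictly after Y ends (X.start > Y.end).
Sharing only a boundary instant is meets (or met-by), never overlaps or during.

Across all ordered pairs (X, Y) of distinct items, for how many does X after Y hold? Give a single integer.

18

Checking all 72 ordered pairs for relation 'after'; matching pairs in alphabetical order:
(amber_phase, crimson_phase): amber_phase after crimson_phase ✓
(amber_phase, silver_phase): amber_phase after silver_phase ✓
(blue_phase, crimson_phase): blue_phase after crimson_phase ✓
(cyan_phase, blue_phase): cyan_phase after blue_phase ✓
(cyan_phase, crimson_phase): cyan_phase after crimson_phase ✓
(cyan_phase, green_phase): cyan_phase after green_phase ✓
(cyan_phase, silver_phase): cyan_phase after silver_phase ✓
(cyan_phase, teal_phase): cyan_phase after teal_phase ✓
(cyan_phase, violet_phase): cyan_phase after violet_phase ✓
(green_phase, crimson_phase): green_phase after crimson_phase ✓
(green_phase, silver_phase): green_phase after silver_phase ✓
(green_phase, teal_phase): green_phase after teal_phase ✓
(green_phase, violet_phase): green_phase after violet_phase ✓
(red_phase, crimson_phase): red_phase after crimson_phase ✓
(red_phase, silver_phase): red_phase after silver_phase ✓
(teal_phase, crimson_phase): teal_phase after crimson_phase ✓
(teal_phase, silver_phase): teal_phase after silver_phase ✓
(violet_phase, crimson_phase): violet_phase after crimson_phase ✓
Count: 18.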